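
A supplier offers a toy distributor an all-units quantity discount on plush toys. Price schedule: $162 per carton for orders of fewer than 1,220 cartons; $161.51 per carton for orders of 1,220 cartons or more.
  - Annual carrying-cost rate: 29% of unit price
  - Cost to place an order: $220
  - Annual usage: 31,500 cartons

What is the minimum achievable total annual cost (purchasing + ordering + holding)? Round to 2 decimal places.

$5,121,816.45

H₁ = 29%×$162 = $46.9800;  H₂ = 29%×$161.51 = $46.8379
EOQ₁ = √(2×31,500×220/46.9800) = 543.16  (< 1,220, feasible at tier 1)
EOQ₂ = √(2×31,500×220/46.8379) = 543.98  (< 1,220 → use Q = 1,220 at tier-2 price)
TC(tier 1 (EOQ₁), Q≈543.2) = $5,128,517.50
TC(tier 2, Q≈1,220.0) = $5,121,816.45
Minimum at tier 2: $5,121,816.45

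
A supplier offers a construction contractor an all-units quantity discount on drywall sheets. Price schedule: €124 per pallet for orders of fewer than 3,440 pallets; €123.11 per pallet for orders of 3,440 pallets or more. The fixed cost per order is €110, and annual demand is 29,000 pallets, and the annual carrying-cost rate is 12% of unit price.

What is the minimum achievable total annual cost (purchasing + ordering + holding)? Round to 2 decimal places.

H₁ = 12%×€124 = €14.8800;  H₂ = 12%×€123.11 = €14.7732
EOQ₁ = √(2×29,000×110/14.8800) = 654.80  (< 3,440, feasible at tier 1)
EOQ₂ = √(2×29,000×110/14.7732) = 657.16  (< 3,440 → use Q = 3,440 at tier-2 price)
TC(tier 1 (EOQ₁), Q≈654.8) = €3,605,743.43
TC(tier 2, Q≈3,440.0) = €3,596,527.23
Minimum at tier 2: €3,596,527.23

€3,596,527.23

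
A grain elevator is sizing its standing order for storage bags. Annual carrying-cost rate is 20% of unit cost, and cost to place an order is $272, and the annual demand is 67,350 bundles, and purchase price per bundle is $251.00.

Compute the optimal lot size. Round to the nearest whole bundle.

Carrying cost H = $251 × 20% = $50.2000/bundle/yr
Optimal lot size Q* = (2 × 67,350 × $272 / $50.2)^½ ≈ 854.31

854 bundles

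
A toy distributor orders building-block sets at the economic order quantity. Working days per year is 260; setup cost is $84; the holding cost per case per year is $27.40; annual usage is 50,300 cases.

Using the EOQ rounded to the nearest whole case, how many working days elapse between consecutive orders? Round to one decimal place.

Q* = √(2·D·S / H) = √(2·50,300·84 / 27.4) = √308,408.8 ≈ 555.35 → Q = 555 cases
Cycle time = (working days × Q)/D = (260 × 555) / 50,300 = 2.869 days

2.9 days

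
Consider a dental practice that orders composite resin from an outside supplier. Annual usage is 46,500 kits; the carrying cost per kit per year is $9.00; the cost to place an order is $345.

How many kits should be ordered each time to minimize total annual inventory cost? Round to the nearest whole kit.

1,888 kits

EOQ = √(2DS/H) = √(2 × 46,500 × 345 / 9)
    = √(3,565,000.00) ≈ 1,888.12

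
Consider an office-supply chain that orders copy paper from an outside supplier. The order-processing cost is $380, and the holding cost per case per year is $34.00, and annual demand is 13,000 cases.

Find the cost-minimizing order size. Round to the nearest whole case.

539 cases

2DS/H = 2·13,000·380/34 = 290,588.24
EOQ = √290,588.24 ≈ 539.06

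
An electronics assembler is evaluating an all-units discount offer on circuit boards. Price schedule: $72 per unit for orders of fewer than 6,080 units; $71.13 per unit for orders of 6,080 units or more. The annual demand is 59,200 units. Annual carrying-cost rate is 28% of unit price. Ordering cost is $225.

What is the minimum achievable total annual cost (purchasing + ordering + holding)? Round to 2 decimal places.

H₁ = 28%×$72 = $20.1600;  H₂ = 28%×$71.13 = $19.9164
EOQ₁ = √(2×59,200×225/20.1600) = 1,149.53  (< 6,080, feasible at tier 1)
EOQ₂ = √(2×59,200×225/19.9164) = 1,156.54  (< 6,080 → use Q = 6,080 at tier-2 price)
TC(tier 1 (EOQ₁), Q≈1,149.5) = $4,285,574.61
TC(tier 2, Q≈6,080.0) = $4,273,632.65
Minimum at tier 2: $4,273,632.65

$4,273,632.65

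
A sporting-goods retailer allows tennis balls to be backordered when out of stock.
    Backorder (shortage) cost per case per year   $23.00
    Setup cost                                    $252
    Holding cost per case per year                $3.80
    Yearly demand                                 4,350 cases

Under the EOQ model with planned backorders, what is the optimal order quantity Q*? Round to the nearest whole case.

820 cases

Q* = √(2DS/H) · √((H + b)/b)
   = √(2 × 4,350 × 252 / 3.8) · √((3.8 + 23) / 23)
   = 759.571 × 1.0795 ≈ 819.92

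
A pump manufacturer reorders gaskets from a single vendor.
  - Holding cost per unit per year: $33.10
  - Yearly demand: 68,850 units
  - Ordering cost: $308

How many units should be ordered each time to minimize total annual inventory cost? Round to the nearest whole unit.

Optimal lot size Q* = (2 × 68,850 × $308 / $33.1)^½ ≈ 1,131.95

1,132 units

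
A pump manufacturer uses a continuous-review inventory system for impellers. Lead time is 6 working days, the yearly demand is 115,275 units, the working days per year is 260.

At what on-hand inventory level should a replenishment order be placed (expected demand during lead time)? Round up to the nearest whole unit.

Daily demand d = 115,275 / 260 = 443.365 units/day
Demand during lead time = 443.365 × 6 = 2,660.19
Reorder point = 2,660.19 → round up

2,661 units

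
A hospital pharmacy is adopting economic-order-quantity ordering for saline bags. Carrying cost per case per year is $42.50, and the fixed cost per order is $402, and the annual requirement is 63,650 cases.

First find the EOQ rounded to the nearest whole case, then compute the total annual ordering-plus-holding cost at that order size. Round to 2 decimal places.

EOQ = √(2DS/H) = √(2 × 63,650 × 402 / 42.5)
    = √(1,204,108.24) ≈ 1,097.32 → Q = 1,097 cases
Orders/yr = 63,650/1,097 = 58.022; ordering cost = 58.022 × $402 = $23,324.79
Average inventory = 1,097/2 = 548.5; holding cost = 548.5 × $42.5 = $23,311.25
Total = $23,324.79 + $23,311.25 = $46,636.04

$46,636.04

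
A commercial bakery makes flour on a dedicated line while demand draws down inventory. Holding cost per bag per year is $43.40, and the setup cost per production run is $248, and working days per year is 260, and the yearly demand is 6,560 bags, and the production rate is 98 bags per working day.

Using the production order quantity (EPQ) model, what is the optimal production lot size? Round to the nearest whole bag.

318 bags

d = 6,560/260 = 25.2308 bags/day;  effective holding cost H(1 − d/p) = 43.4·(1 − 25.2308/98) = 32.22637
Q* = √(2DS / H_eff) = √(2·6,560·248 / 32.22637) ≈ 317.75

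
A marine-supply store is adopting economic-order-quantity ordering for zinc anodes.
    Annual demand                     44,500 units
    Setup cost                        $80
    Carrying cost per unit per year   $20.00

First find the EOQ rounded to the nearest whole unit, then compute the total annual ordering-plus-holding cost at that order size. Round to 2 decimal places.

Optimal lot size Q* = (2 × 44,500 × $80 / $20)^½ ≈ 596.66 → Q = 597 units
Orders/yr = 44,500/597 = 74.539; ordering cost = 74.539 × $80 = $5,963.15
Average inventory = 597/2 = 298.5; holding cost = 298.5 × $20 = $5,970.00
Total = $5,963.15 + $5,970.00 = $11,933.15

$11,933.15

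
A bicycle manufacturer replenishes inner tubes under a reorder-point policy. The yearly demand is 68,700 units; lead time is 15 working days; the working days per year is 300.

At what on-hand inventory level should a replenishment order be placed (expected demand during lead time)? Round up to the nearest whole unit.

Daily demand d = 68,700 / 300 = 229.000 units/day
Demand during lead time = 229.000 × 15 = 3,435.00
Reorder point = 3,435.00 → round up

3,435 units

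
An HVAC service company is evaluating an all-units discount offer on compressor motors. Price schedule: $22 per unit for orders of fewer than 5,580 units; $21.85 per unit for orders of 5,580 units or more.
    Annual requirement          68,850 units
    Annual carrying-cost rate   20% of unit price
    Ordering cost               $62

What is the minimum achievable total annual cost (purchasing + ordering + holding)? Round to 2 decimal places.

$1,517,329.80

H₁ = 20%×$22 = $4.4000;  H₂ = 20%×$21.85 = $4.3700
EOQ₁ = √(2×68,850×62/4.4000) = 1,392.95  (< 5,580, feasible at tier 1)
EOQ₂ = √(2×68,850×62/4.3700) = 1,397.73  (< 5,580 → use Q = 5,580 at tier-2 price)
TC(tier 1 (EOQ₁), Q≈1,393.0) = $1,520,828.99
TC(tier 2, Q≈5,580.0) = $1,517,329.80
Minimum at tier 2: $1,517,329.80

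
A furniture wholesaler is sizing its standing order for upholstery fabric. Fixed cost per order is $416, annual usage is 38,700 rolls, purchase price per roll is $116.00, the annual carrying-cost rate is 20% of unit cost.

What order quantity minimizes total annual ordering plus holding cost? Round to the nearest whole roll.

Carrying cost H = $116 × 20% = $23.2000/roll/yr
Q* = √(2·D·S / H) = √(2·38,700·416 / 23.2) = √1,387,862.1 ≈ 1,178.08

1,178 rolls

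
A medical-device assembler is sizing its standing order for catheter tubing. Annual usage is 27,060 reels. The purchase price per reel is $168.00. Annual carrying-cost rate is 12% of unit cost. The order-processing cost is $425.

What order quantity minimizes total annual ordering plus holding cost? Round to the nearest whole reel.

1,068 reels

H = i·C = 0.12 × $168 = $20.1600 per reel-year
Optimal lot size Q* = (2 × 27,060 × $425 / $20.16)^½ ≈ 1,068.14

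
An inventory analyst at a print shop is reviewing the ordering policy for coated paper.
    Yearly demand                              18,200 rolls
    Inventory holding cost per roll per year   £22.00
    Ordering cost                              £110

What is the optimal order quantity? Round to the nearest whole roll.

427 rolls

EOQ = √(2DS/H) = √(2 × 18,200 × 110 / 22)
    = √(182,000.00) ≈ 426.61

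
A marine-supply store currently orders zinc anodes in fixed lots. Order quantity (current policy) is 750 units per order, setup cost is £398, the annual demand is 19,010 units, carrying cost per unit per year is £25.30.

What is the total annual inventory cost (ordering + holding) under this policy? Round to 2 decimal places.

£19,575.47

Annual ordering cost = (D/Q)·S = (19,010/750) × 398 = £10,087.97
Annual holding cost  = (Q/2)·H = (750/2) × 25.3 = £9,487.50
Total = £10,087.97 + £9,487.50 = £19,575.47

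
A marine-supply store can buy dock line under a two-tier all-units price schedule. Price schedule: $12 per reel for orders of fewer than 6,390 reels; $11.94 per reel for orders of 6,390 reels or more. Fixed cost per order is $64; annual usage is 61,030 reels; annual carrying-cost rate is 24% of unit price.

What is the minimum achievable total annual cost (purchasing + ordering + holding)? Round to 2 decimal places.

$737,103.22

H₁ = 24%×$12 = $2.8800;  H₂ = 24%×$11.94 = $2.8656
EOQ₁ = √(2×61,030×64/2.8800) = 1,646.95  (< 6,390, feasible at tier 1)
EOQ₂ = √(2×61,030×64/2.8656) = 1,651.08  (< 6,390 → use Q = 6,390 at tier-2 price)
TC(tier 1 (EOQ₁), Q≈1,647.0) = $737,103.22
TC(tier 2, Q≈6,390.0) = $738,465.05
Minimum at tier 1 (EOQ₁): $737,103.22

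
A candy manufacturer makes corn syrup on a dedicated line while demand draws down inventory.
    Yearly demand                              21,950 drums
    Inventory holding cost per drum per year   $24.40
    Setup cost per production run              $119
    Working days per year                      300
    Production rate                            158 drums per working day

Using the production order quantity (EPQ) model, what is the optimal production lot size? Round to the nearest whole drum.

d = 21,950/300 = 73.1667 drums/day;  effective holding cost H(1 − d/p) = 24.4·(1 − 73.1667/158) = 13.10084
Q* = √(2DS / H_eff) = √(2·21,950·119 / 13.10084) ≈ 631.47

631 drums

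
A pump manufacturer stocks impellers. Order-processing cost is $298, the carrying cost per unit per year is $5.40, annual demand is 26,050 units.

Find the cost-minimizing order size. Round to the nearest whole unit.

2DS/H = 2·26,050·298/5.4 = 2,875,148.15
EOQ = √2,875,148.15 ≈ 1,695.63

1,696 units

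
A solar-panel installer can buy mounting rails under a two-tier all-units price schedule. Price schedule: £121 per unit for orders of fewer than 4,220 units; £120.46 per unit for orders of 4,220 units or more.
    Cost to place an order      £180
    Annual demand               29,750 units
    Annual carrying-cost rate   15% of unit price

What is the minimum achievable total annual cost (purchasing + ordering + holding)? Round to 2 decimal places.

£3,613,692.26

H₁ = 15%×£121 = £18.1500;  H₂ = 15%×£120.46 = £18.0690
EOQ₁ = √(2×29,750×180/18.1500) = 768.17  (< 4,220, feasible at tier 1)
EOQ₂ = √(2×29,750×180/18.0690) = 769.89  (< 4,220 → use Q = 4,220 at tier-2 price)
TC(tier 1 (EOQ₁), Q≈768.2) = £3,613,692.26
TC(tier 2, Q≈4,220.0) = £3,623,079.55
Minimum at tier 1 (EOQ₁): £3,613,692.26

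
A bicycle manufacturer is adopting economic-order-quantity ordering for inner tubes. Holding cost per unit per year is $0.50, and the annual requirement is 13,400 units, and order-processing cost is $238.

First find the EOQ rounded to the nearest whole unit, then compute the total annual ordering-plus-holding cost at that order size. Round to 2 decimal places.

2DS/H = 2·13,400·238/0.5 = 12,756,800.00
EOQ = √12,756,800.00 ≈ 3,571.67 → Q = 3,572 units
Ordering: D/Q × S = 13,400/3,572 × $238 = $892.83
Holding:  Q/2 × H = 3,572/2 × $0.5 = $893.00
Total = $892.83 + $893.00 = $1,785.83

$1,785.83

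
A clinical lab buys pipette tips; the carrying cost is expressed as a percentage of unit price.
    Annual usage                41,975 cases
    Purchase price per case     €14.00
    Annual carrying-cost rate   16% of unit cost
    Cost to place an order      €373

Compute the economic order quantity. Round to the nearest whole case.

3,739 cases

Holding cost per case per year: H = 16% × €14 = €2.2400
Optimal lot size Q* = (2 × 41,975 × €373 / €2.24)^½ ≈ 3,738.87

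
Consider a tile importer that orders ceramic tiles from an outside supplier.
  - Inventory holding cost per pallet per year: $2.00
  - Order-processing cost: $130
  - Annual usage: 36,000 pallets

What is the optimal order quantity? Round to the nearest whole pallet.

2,163 pallets

Q* = √(2·D·S / H) = √(2·36,000·130 / 2) = √4,680,000.0 ≈ 2,163.33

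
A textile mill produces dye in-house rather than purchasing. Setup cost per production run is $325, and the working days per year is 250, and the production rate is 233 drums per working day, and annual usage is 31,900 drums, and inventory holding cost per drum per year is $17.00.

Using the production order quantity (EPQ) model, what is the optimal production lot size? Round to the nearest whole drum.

d = 31,900/250 = 127.6000 drums/day;  effective holding cost H(1 − d/p) = 17·(1 − 127.6000/233) = 7.69013
Q* = √(2DS / H_eff) = √(2·31,900·325 / 7.69013) ≈ 1,642.05

1,642 drums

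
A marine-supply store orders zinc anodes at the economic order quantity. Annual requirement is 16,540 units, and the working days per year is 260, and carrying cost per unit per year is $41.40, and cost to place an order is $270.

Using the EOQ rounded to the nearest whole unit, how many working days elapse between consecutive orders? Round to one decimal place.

7.3 days

Optimal lot size Q* = (2 × 16,540 × $270 / $41.4)^½ ≈ 464.48 → Q = 464 units
Cycle time = (working days × Q)/D = (260 × 464) / 16,540 = 7.294 days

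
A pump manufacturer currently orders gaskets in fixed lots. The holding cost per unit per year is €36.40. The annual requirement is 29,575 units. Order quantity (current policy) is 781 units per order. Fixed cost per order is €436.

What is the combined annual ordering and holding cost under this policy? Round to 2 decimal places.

Orders/yr = 29,575/781 = 37.868; ordering cost = 37.868 × €436 = €16,510.50
Average inventory = 781/2 = 390.5; holding cost = 390.5 × €36.4 = €14,214.20
Total = €16,510.50 + €14,214.20 = €30,724.70

€30,724.70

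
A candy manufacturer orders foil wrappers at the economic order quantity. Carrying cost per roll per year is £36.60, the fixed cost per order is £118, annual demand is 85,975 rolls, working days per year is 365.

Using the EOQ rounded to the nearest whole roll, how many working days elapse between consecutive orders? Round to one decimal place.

Optimal lot size Q* = (2 × 85,975 × £118 / £36.6)^½ ≈ 744.56 → Q = 745 rolls
Days between orders = 365 / (D/Q) = 365 / 115.403 ≈ 3.163

3.2 days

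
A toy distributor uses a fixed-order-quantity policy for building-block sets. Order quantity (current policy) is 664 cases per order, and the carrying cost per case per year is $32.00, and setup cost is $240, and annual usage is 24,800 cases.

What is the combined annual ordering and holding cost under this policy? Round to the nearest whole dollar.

Ordering: D/Q × S = 24,800/664 × $240 = $8,963.86
Holding:  Q/2 × H = 664/2 × $32 = $10,624.00
Total = $8,963.86 + $10,624.00 = $19,587.86

$19,588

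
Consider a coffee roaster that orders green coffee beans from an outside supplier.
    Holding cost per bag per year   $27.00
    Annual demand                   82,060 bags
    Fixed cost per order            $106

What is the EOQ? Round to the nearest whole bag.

Optimal lot size Q* = (2 × 82,060 × $106 / $27)^½ ≈ 802.70

803 bags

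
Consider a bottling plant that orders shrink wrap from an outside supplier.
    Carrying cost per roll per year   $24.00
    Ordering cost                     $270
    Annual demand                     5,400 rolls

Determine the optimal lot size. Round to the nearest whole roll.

349 rolls

2DS/H = 2·5,400·270/24 = 121,500.00
EOQ = √121,500.00 ≈ 348.57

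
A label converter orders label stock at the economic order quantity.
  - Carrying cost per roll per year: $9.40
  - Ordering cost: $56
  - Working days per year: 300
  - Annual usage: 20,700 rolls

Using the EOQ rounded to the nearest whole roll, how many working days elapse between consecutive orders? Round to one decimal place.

7.2 days

EOQ = √(2DS/H) = √(2 × 20,700 × 56 / 9.4)
    = √(246,638.30) ≈ 496.63 → Q = 497 rolls
Cycle time = (working days × Q)/D = (300 × 497) / 20,700 = 7.203 days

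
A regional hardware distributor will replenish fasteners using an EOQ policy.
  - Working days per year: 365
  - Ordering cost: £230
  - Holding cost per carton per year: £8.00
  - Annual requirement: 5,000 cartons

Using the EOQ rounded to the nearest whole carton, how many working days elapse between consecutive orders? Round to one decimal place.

2DS/H = 2·5,000·230/8 = 287,500.00
EOQ = √287,500.00 ≈ 536.19 → Q = 536 cartons
Days between orders = 365 / (D/Q) = 365 / 9.328 ≈ 39.128

39.1 days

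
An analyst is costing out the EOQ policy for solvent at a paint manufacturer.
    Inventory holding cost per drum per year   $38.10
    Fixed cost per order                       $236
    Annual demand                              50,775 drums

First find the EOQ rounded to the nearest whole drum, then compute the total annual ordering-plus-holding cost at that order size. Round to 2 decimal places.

2DS/H = 2·50,775·236/38.1 = 629,023.62
EOQ = √629,023.62 ≈ 793.11 → Q = 793 drums
Orders/yr = 50,775/793 = 64.029; ordering cost = 64.029 × $236 = $15,110.84
Average inventory = 793/2 = 396.5; holding cost = 396.5 × $38.1 = $15,106.65
Total = $15,110.84 + $15,106.65 = $30,217.49

$30,217.49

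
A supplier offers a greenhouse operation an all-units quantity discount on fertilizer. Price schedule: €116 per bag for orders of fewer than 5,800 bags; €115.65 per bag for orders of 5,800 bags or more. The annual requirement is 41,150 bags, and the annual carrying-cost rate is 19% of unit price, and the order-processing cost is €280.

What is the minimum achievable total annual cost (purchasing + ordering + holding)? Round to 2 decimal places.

H₁ = 19%×€116 = €22.0400;  H₂ = 19%×€115.65 = €21.9735
EOQ₁ = √(2×41,150×280/22.0400) = 1,022.52  (< 5,800, feasible at tier 1)
EOQ₂ = √(2×41,150×280/21.9735) = 1,024.07  (< 5,800 → use Q = 5,800 at tier-2 price)
TC(tier 1 (EOQ₁), Q≈1,022.5) = €4,795,936.41
TC(tier 2, Q≈5,800.0) = €4,824,707.20
Minimum at tier 1 (EOQ₁): €4,795,936.41

€4,795,936.41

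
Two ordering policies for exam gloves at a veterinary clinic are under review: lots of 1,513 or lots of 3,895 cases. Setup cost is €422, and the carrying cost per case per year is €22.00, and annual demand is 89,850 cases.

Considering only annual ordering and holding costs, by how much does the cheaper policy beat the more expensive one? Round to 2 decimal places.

TC(Q) = (D/Q)S + (Q/2)H
TC(1,513) = (89,850/1,513)×422 + (1,513/2)×22 = €41,703.61
TC(3,895) = (89,850/3,895)×422 + (3,895/2)×22 = €52,579.71
Lots of 1,513 are cheaper by €10,876.10.

€10,876.10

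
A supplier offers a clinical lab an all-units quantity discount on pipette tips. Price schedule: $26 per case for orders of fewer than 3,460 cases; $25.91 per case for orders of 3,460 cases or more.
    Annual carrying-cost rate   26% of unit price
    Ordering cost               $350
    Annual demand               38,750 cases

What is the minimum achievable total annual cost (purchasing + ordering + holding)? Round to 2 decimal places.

H₁ = 26%×$26 = $6.7600;  H₂ = 26%×$25.91 = $6.7366
EOQ₁ = √(2×38,750×350/6.7600) = 2,003.14  (< 3,460, feasible at tier 1)
EOQ₂ = √(2×38,750×350/6.7366) = 2,006.62  (< 3,460 → use Q = 3,460 at tier-2 price)
TC(tier 1 (EOQ₁), Q≈2,003.1) = $1,021,041.23
TC(tier 2, Q≈3,460.0) = $1,019,586.62
Minimum at tier 2: $1,019,586.62

$1,019,586.62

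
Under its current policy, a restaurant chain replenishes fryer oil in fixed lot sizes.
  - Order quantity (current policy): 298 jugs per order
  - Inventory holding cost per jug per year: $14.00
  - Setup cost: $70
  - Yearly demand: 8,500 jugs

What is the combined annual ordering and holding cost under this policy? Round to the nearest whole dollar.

Annual ordering cost = (D/Q)·S = (8,500/298) × 70 = $1,996.64
Annual holding cost  = (Q/2)·H = (298/2) × 14 = $2,086.00
Total = $1,996.64 + $2,086.00 = $4,082.64

$4,083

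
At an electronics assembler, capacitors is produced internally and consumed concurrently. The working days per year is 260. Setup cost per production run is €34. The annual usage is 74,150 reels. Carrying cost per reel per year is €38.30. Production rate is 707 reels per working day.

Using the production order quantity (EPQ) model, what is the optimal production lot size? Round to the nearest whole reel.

Daily demand d = 74,150/260 = 285.192; p = 707; 1 − d/p = 0.59662
EPQ = √(2DS / (H(1 − d/p)))
    = √(2 × 74,150 × 34 / (38.3 × 0.59662)) ≈ 469.75

470 reels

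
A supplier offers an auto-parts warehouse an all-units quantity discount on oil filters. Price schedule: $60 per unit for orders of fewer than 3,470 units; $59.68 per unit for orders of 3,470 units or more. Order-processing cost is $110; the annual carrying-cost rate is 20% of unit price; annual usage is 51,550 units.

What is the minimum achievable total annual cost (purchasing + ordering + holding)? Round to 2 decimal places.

$3,098,847.11

H₁ = 20%×$60 = $12.0000;  H₂ = 20%×$59.68 = $11.9360
EOQ₁ = √(2×51,550×110/12.0000) = 972.15  (< 3,470, feasible at tier 1)
EOQ₂ = √(2×51,550×110/11.9360) = 974.76  (< 3,470 → use Q = 3,470 at tier-2 price)
TC(tier 1 (EOQ₁), Q≈972.2) = $3,104,665.85
TC(tier 2, Q≈3,470.0) = $3,098,847.11
Minimum at tier 2: $3,098,847.11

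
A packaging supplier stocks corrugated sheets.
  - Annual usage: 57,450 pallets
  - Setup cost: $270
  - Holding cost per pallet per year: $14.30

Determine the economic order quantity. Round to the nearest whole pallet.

1,473 pallets

2DS/H = 2·57,450·270/14.3 = 2,169,440.56
EOQ = √2,169,440.56 ≈ 1,472.90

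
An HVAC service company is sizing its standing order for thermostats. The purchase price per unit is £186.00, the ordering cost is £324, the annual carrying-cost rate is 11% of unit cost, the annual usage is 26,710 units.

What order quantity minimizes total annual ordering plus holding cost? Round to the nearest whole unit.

920 units

H = i·C = 0.11 × £186 = £20.4600 per unit-year
2DS/H = 2·26,710·324/20.46 = 845,947.21
EOQ = √845,947.21 ≈ 919.75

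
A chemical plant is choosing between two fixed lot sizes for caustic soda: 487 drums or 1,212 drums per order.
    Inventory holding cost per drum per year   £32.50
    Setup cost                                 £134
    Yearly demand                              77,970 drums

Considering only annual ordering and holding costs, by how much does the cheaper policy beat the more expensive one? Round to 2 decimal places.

TC(Q) = (D/Q)S + (Q/2)H
TC(487) = (77,970/487)×134 + (487/2)×32.5 = £29,367.51
TC(1,212) = (77,970/1,212)×134 + (1,212/2)×32.5 = £28,315.45
|ΔTC| = |£29,367.51 − £28,315.45| = £1,052.06

£1,052.06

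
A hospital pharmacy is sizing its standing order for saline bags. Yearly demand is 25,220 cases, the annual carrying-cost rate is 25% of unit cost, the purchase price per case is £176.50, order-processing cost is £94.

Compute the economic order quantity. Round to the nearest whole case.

Carrying cost H = £176.5 × 25% = £44.1250/case/yr
Optimal lot size Q* = (2 × 25,220 × £94 / £44.125)^½ ≈ 327.80

328 cases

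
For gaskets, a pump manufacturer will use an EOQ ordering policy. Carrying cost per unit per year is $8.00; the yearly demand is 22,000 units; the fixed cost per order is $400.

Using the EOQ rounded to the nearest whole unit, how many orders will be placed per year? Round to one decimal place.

Optimal lot size Q* = (2 × 22,000 × $400 / $8)^½ ≈ 1,483.24 → Q = 1,483
Orders per year = D/Q = 22,000 / 1,483 = 14.835

14.8 orders per year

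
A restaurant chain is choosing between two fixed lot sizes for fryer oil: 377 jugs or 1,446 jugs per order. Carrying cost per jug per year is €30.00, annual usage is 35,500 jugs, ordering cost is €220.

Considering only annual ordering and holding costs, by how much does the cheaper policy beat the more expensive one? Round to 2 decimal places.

€719.93

TC(Q) = (D/Q)S + (Q/2)H
TC(377) = (35,500/377)×220 + (377/2)×30 = €26,371.18
TC(1,446) = (35,500/1,446)×220 + (1,446/2)×30 = €27,091.11
|ΔTC| = |€26,371.18 − €27,091.11| = €719.93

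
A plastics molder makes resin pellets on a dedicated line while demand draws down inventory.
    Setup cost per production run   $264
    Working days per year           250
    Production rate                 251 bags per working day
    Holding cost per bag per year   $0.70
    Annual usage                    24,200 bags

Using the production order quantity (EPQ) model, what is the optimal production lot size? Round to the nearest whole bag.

Daily demand d = 24,200/250 = 96.800; p = 251; 1 − d/p = 0.61434
EPQ = √(2DS / (H(1 − d/p)))
    = √(2 × 24,200 × 264 / (0.7 × 0.61434)) ≈ 5,450.93

5,451 bags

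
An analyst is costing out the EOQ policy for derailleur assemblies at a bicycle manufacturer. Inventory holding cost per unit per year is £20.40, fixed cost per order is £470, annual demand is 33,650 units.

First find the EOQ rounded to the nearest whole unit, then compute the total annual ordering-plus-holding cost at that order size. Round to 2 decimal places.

£25,402.21

EOQ = √(2DS/H) = √(2 × 33,650 × 470 / 20.4)
    = √(1,550,539.22) ≈ 1,245.21 → Q = 1,245 units
Orders/yr = 33,650/1,245 = 27.028; ordering cost = 27.028 × £470 = £12,703.21
Average inventory = 1,245/2 = 622.5; holding cost = 622.5 × £20.4 = £12,699.00
Total = £12,703.21 + £12,699.00 = £25,402.21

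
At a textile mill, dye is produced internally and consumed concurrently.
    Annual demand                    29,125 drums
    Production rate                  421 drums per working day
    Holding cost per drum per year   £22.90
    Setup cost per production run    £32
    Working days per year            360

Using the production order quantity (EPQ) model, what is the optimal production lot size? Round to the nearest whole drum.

317 drums

Daily demand d = 29,125/360 = 80.903; p = 421; 1 − d/p = 0.80783
EPQ = √(2DS / (H(1 − d/p)))
    = √(2 × 29,125 × 32 / (22.9 × 0.80783)) ≈ 317.43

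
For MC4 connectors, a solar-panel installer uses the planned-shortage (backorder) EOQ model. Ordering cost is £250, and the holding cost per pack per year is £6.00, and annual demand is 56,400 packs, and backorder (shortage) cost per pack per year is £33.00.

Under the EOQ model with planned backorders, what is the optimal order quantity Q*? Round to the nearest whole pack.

2,357 packs

Basic EOQ = √(2·56,400·250/6) = 2,167.948
Backorder adjustment √((H+b)/b) = √((6+33)/33) = 1.0871
Q* = 2,167.948 × 1.0871 ≈ 2,356.81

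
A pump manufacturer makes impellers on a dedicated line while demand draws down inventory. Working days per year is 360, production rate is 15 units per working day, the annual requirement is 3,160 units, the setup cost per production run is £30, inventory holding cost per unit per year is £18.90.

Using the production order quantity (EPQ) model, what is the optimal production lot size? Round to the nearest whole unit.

156 units

d = 3,160/360 = 8.7778 units/day;  effective holding cost H(1 − d/p) = 18.9·(1 − 8.7778/15) = 7.84000
Q* = √(2DS / H_eff) = √(2·3,160·30 / 7.84000) ≈ 155.51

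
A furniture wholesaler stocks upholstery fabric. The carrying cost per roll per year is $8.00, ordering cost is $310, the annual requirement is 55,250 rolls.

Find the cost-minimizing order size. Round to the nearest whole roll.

EOQ = √(2DS/H) = √(2 × 55,250 × 310 / 8)
    = √(4,281,875.00) ≈ 2,069.27

2,069 rolls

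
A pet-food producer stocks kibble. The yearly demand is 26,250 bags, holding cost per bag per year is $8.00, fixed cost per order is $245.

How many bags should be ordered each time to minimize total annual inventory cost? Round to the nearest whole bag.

EOQ = √(2DS/H) = √(2 × 26,250 × 245 / 8)
    = √(1,607,812.50) ≈ 1,268.00

1,268 bags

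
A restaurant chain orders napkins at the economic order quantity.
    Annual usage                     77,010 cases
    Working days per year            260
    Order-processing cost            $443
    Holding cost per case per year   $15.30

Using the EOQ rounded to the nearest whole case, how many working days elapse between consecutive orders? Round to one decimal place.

Optimal lot size Q* = (2 × 77,010 × $443 / $15.3)^½ ≈ 2,111.76 → Q = 2,112 cases
Days between orders = 260 / (D/Q) = 260 / 36.463 ≈ 7.131

7.1 days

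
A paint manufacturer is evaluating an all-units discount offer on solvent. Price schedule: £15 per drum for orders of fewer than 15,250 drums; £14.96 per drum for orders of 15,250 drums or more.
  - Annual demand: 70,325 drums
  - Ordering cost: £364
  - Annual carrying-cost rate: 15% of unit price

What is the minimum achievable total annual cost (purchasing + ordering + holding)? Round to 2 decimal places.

£1,065,607.77

H₁ = 15%×£15 = £2.2500;  H₂ = 15%×£14.96 = £2.2440
EOQ₁ = √(2×70,325×364/2.2500) = 4,770.12  (< 15,250, feasible at tier 1)
EOQ₂ = √(2×70,325×364/2.2440) = 4,776.49  (< 15,250 → use Q = 15,250 at tier-2 price)
TC(tier 1 (EOQ₁), Q≈4,770.1) = £1,065,607.77
TC(tier 2, Q≈15,250.0) = £1,070,851.08
Minimum at tier 1 (EOQ₁): £1,065,607.77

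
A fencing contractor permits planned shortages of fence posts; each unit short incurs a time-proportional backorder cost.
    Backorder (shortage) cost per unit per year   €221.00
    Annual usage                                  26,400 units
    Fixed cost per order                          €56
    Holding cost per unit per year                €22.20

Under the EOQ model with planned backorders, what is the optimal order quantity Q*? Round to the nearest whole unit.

Q* = √(2DS/H) · √((H + b)/b)
   = √(2 × 26,400 × 56 / 22.2) · √((22.2 + 221) / 221)
   = 364.951 × 1.0490 ≈ 382.84

383 units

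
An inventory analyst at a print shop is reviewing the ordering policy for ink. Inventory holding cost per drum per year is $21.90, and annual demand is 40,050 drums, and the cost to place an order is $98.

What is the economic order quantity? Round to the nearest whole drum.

Optimal lot size Q* = (2 × 40,050 × $98 / $21.9)^½ ≈ 598.70

599 drums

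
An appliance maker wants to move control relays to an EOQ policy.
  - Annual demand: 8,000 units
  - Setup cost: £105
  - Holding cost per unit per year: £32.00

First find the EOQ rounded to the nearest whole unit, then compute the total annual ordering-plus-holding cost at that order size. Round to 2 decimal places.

Optimal lot size Q* = (2 × 8,000 × £105 / £32)^½ ≈ 229.13 → Q = 229 units
Annual ordering cost = (D/Q)·S = (8,000/229) × 105 = £3,668.12
Annual holding cost  = (Q/2)·H = (229/2) × 32 = £3,664.00
Total = £3,668.12 + £3,664.00 = £7,332.12

£7,332.12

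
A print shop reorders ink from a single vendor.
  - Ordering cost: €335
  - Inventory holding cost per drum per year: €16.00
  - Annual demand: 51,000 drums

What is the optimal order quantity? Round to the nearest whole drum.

2DS/H = 2·51,000·335/16 = 2,135,625.00
EOQ = √2,135,625.00 ≈ 1,461.38

1,461 drums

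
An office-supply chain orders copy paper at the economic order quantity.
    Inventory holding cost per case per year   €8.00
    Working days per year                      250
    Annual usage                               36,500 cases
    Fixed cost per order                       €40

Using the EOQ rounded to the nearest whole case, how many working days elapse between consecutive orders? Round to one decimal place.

4.1 days

Optimal lot size Q* = (2 × 36,500 × €40 / €8)^½ ≈ 604.15 → Q = 604 cases
T = Q/D × 250 days = 604/36,500 × 250 = 4.137 days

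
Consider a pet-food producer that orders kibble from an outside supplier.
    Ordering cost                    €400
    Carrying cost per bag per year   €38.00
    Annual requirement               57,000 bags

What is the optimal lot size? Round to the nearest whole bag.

2DS/H = 2·57,000·400/38 = 1,200,000.00
EOQ = √1,200,000.00 ≈ 1,095.45

1,095 bags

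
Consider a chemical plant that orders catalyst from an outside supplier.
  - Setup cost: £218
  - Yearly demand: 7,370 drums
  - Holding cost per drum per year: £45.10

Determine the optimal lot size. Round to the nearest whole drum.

267 drums

2DS/H = 2·7,370·218/45.1 = 71,248.78
EOQ = √71,248.78 ≈ 266.92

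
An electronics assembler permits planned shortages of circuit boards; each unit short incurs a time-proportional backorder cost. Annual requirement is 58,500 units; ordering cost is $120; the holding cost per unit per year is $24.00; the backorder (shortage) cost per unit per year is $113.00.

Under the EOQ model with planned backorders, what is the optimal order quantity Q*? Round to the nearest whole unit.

842 units

Basic EOQ = √(2·58,500·120/24) = 764.853
Backorder adjustment √((H+b)/b) = √((24+113)/113) = 1.1011
Q* = 764.853 × 1.1011 ≈ 842.17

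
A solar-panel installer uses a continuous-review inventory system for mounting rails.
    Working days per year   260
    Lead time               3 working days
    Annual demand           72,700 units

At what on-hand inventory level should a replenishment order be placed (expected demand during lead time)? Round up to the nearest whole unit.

Daily demand d = 72,700 / 260 = 279.615 units/day
Demand during lead time = 279.615 × 3 = 838.85
Reorder point = 838.85 → round up

839 units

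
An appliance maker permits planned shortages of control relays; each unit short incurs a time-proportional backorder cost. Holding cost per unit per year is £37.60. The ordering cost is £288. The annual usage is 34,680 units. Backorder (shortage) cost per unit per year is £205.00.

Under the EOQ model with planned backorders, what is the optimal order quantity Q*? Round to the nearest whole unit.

793 units

Q* = √(2DS/H) · √((H + b)/b)
   = √(2 × 34,680 × 288 / 37.6) · √((37.6 + 205) / 205)
   = 728.881 × 1.0878 ≈ 792.91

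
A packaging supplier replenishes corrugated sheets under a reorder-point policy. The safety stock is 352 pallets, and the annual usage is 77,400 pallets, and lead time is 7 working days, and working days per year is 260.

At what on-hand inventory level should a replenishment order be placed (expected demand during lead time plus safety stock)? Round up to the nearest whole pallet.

Daily demand d = 77,400 / 260 = 297.692 pallets/day
Demand during lead time = 297.692 × 7 = 2,083.85
Reorder point = 2,083.85 + 352 = 2,435.85 → round up

2,436 pallets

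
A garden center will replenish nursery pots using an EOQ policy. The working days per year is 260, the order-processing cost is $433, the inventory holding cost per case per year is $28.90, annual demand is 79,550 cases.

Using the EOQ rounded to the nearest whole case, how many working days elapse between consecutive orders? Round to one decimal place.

5.0 days

Optimal lot size Q* = (2 × 79,550 × $433 / $28.9)^½ ≈ 1,543.94 → Q = 1,544 cases
T = Q/D × 260 days = 1,544/79,550 × 260 = 5.046 days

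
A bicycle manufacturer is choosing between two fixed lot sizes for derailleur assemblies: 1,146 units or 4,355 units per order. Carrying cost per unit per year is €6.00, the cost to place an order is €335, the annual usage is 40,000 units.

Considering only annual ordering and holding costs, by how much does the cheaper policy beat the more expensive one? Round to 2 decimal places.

Annual cost at Q: ordering D·S/Q plus holding Q·H/2.
TC(1,146) = (40,000/1,146)×335 + (1,146/2)×6 = €15,130.84
TC(4,355) = (40,000/4,355)×335 + (4,355/2)×6 = €16,141.92
Lots of 1,146 are cheaper by €1,011.08.

€1,011.08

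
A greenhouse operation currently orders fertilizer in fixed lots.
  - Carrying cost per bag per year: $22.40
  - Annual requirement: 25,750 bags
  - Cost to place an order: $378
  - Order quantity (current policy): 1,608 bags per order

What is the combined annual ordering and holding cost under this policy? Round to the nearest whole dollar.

Orders/yr = 25,750/1,608 = 16.014; ordering cost = 16.014 × $378 = $6,053.17
Average inventory = 1,608/2 = 804; holding cost = 804 × $22.4 = $18,009.60
Total = $6,053.17 + $18,009.60 = $24,062.77

$24,063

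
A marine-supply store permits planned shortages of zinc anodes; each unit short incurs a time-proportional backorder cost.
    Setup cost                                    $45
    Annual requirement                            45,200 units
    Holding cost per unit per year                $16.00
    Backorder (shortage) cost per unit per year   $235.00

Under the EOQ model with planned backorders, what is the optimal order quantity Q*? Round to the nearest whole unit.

521 units

Q* = √(2DS/H) · √((H + b)/b)
   = √(2 × 45,200 × 45 / 16) · √((16 + 235) / 235)
   = 504.232 × 1.0335 ≈ 521.11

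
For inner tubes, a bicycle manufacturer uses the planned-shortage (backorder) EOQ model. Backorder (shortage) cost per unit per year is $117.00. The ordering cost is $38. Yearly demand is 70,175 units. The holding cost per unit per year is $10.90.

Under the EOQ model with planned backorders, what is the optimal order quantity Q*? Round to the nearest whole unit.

731 units

Q* = √(2DS/H) · √((H + b)/b)
   = √(2 × 70,175 × 38 / 10.9) · √((10.9 + 117) / 117)
   = 699.495 × 1.0455 ≈ 731.35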